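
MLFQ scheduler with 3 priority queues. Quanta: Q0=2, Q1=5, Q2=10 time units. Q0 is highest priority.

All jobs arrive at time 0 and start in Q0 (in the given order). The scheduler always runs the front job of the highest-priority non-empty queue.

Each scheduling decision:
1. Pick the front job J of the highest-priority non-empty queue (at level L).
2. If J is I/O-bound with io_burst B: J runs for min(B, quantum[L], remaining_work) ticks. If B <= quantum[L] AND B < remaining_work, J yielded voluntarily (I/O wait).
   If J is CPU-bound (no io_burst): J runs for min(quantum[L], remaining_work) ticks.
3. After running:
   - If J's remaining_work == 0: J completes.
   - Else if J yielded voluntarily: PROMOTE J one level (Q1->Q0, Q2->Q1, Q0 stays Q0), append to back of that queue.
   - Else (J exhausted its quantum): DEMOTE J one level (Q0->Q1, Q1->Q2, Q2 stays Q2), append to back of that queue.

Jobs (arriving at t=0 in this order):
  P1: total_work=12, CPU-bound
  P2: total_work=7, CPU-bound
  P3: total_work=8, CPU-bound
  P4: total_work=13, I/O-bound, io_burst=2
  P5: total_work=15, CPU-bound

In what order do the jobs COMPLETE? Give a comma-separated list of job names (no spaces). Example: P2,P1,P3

t=0-2: P1@Q0 runs 2, rem=10, quantum used, demote→Q1. Q0=[P2,P3,P4,P5] Q1=[P1] Q2=[]
t=2-4: P2@Q0 runs 2, rem=5, quantum used, demote→Q1. Q0=[P3,P4,P5] Q1=[P1,P2] Q2=[]
t=4-6: P3@Q0 runs 2, rem=6, quantum used, demote→Q1. Q0=[P4,P5] Q1=[P1,P2,P3] Q2=[]
t=6-8: P4@Q0 runs 2, rem=11, I/O yield, promote→Q0. Q0=[P5,P4] Q1=[P1,P2,P3] Q2=[]
t=8-10: P5@Q0 runs 2, rem=13, quantum used, demote→Q1. Q0=[P4] Q1=[P1,P2,P3,P5] Q2=[]
t=10-12: P4@Q0 runs 2, rem=9, I/O yield, promote→Q0. Q0=[P4] Q1=[P1,P2,P3,P5] Q2=[]
t=12-14: P4@Q0 runs 2, rem=7, I/O yield, promote→Q0. Q0=[P4] Q1=[P1,P2,P3,P5] Q2=[]
t=14-16: P4@Q0 runs 2, rem=5, I/O yield, promote→Q0. Q0=[P4] Q1=[P1,P2,P3,P5] Q2=[]
t=16-18: P4@Q0 runs 2, rem=3, I/O yield, promote→Q0. Q0=[P4] Q1=[P1,P2,P3,P5] Q2=[]
t=18-20: P4@Q0 runs 2, rem=1, I/O yield, promote→Q0. Q0=[P4] Q1=[P1,P2,P3,P5] Q2=[]
t=20-21: P4@Q0 runs 1, rem=0, completes. Q0=[] Q1=[P1,P2,P3,P5] Q2=[]
t=21-26: P1@Q1 runs 5, rem=5, quantum used, demote→Q2. Q0=[] Q1=[P2,P3,P5] Q2=[P1]
t=26-31: P2@Q1 runs 5, rem=0, completes. Q0=[] Q1=[P3,P5] Q2=[P1]
t=31-36: P3@Q1 runs 5, rem=1, quantum used, demote→Q2. Q0=[] Q1=[P5] Q2=[P1,P3]
t=36-41: P5@Q1 runs 5, rem=8, quantum used, demote→Q2. Q0=[] Q1=[] Q2=[P1,P3,P5]
t=41-46: P1@Q2 runs 5, rem=0, completes. Q0=[] Q1=[] Q2=[P3,P5]
t=46-47: P3@Q2 runs 1, rem=0, completes. Q0=[] Q1=[] Q2=[P5]
t=47-55: P5@Q2 runs 8, rem=0, completes. Q0=[] Q1=[] Q2=[]

Answer: P4,P2,P1,P3,P5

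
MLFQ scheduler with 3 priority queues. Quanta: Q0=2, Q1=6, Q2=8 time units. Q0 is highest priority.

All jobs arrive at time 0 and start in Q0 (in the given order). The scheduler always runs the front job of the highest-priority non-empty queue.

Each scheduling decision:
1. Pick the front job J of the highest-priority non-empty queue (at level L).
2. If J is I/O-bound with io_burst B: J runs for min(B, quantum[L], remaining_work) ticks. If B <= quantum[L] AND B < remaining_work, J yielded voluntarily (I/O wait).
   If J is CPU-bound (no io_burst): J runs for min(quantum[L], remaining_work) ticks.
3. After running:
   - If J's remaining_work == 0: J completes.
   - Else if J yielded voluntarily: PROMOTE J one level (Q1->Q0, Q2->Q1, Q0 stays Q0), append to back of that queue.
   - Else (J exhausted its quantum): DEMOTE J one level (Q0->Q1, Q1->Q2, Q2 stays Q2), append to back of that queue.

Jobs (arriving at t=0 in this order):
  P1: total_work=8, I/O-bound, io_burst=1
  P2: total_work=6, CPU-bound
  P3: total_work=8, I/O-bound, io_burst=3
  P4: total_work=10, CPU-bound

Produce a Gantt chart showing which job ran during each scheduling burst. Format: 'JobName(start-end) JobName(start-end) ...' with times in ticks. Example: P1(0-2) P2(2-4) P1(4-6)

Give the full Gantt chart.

Answer: P1(0-1) P2(1-3) P3(3-5) P4(5-7) P1(7-8) P1(8-9) P1(9-10) P1(10-11) P1(11-12) P1(12-13) P1(13-14) P2(14-18) P3(18-21) P3(21-23) P4(23-29) P3(29-30) P4(30-32)

Derivation:
t=0-1: P1@Q0 runs 1, rem=7, I/O yield, promote→Q0. Q0=[P2,P3,P4,P1] Q1=[] Q2=[]
t=1-3: P2@Q0 runs 2, rem=4, quantum used, demote→Q1. Q0=[P3,P4,P1] Q1=[P2] Q2=[]
t=3-5: P3@Q0 runs 2, rem=6, quantum used, demote→Q1. Q0=[P4,P1] Q1=[P2,P3] Q2=[]
t=5-7: P4@Q0 runs 2, rem=8, quantum used, demote→Q1. Q0=[P1] Q1=[P2,P3,P4] Q2=[]
t=7-8: P1@Q0 runs 1, rem=6, I/O yield, promote→Q0. Q0=[P1] Q1=[P2,P3,P4] Q2=[]
t=8-9: P1@Q0 runs 1, rem=5, I/O yield, promote→Q0. Q0=[P1] Q1=[P2,P3,P4] Q2=[]
t=9-10: P1@Q0 runs 1, rem=4, I/O yield, promote→Q0. Q0=[P1] Q1=[P2,P3,P4] Q2=[]
t=10-11: P1@Q0 runs 1, rem=3, I/O yield, promote→Q0. Q0=[P1] Q1=[P2,P3,P4] Q2=[]
t=11-12: P1@Q0 runs 1, rem=2, I/O yield, promote→Q0. Q0=[P1] Q1=[P2,P3,P4] Q2=[]
t=12-13: P1@Q0 runs 1, rem=1, I/O yield, promote→Q0. Q0=[P1] Q1=[P2,P3,P4] Q2=[]
t=13-14: P1@Q0 runs 1, rem=0, completes. Q0=[] Q1=[P2,P3,P4] Q2=[]
t=14-18: P2@Q1 runs 4, rem=0, completes. Q0=[] Q1=[P3,P4] Q2=[]
t=18-21: P3@Q1 runs 3, rem=3, I/O yield, promote→Q0. Q0=[P3] Q1=[P4] Q2=[]
t=21-23: P3@Q0 runs 2, rem=1, quantum used, demote→Q1. Q0=[] Q1=[P4,P3] Q2=[]
t=23-29: P4@Q1 runs 6, rem=2, quantum used, demote→Q2. Q0=[] Q1=[P3] Q2=[P4]
t=29-30: P3@Q1 runs 1, rem=0, completes. Q0=[] Q1=[] Q2=[P4]
t=30-32: P4@Q2 runs 2, rem=0, completes. Q0=[] Q1=[] Q2=[]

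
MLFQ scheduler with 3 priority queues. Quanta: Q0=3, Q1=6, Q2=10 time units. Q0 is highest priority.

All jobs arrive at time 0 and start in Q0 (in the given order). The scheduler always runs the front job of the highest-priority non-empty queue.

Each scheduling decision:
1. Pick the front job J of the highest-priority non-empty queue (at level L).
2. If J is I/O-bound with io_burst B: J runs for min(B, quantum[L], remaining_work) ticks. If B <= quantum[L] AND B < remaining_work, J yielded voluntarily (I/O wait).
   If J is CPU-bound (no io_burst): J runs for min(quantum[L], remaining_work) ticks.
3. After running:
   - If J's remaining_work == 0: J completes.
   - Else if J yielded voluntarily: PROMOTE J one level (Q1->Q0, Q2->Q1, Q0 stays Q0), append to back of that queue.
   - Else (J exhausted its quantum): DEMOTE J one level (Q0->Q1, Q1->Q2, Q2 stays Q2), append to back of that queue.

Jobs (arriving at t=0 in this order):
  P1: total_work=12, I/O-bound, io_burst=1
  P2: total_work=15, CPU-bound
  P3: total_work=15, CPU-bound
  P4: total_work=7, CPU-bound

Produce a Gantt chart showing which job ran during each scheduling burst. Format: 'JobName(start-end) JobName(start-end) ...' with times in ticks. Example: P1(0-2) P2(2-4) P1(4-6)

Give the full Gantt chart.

Answer: P1(0-1) P2(1-4) P3(4-7) P4(7-10) P1(10-11) P1(11-12) P1(12-13) P1(13-14) P1(14-15) P1(15-16) P1(16-17) P1(17-18) P1(18-19) P1(19-20) P1(20-21) P2(21-27) P3(27-33) P4(33-37) P2(37-43) P3(43-49)

Derivation:
t=0-1: P1@Q0 runs 1, rem=11, I/O yield, promote→Q0. Q0=[P2,P3,P4,P1] Q1=[] Q2=[]
t=1-4: P2@Q0 runs 3, rem=12, quantum used, demote→Q1. Q0=[P3,P4,P1] Q1=[P2] Q2=[]
t=4-7: P3@Q0 runs 3, rem=12, quantum used, demote→Q1. Q0=[P4,P1] Q1=[P2,P3] Q2=[]
t=7-10: P4@Q0 runs 3, rem=4, quantum used, demote→Q1. Q0=[P1] Q1=[P2,P3,P4] Q2=[]
t=10-11: P1@Q0 runs 1, rem=10, I/O yield, promote→Q0. Q0=[P1] Q1=[P2,P3,P4] Q2=[]
t=11-12: P1@Q0 runs 1, rem=9, I/O yield, promote→Q0. Q0=[P1] Q1=[P2,P3,P4] Q2=[]
t=12-13: P1@Q0 runs 1, rem=8, I/O yield, promote→Q0. Q0=[P1] Q1=[P2,P3,P4] Q2=[]
t=13-14: P1@Q0 runs 1, rem=7, I/O yield, promote→Q0. Q0=[P1] Q1=[P2,P3,P4] Q2=[]
t=14-15: P1@Q0 runs 1, rem=6, I/O yield, promote→Q0. Q0=[P1] Q1=[P2,P3,P4] Q2=[]
t=15-16: P1@Q0 runs 1, rem=5, I/O yield, promote→Q0. Q0=[P1] Q1=[P2,P3,P4] Q2=[]
t=16-17: P1@Q0 runs 1, rem=4, I/O yield, promote→Q0. Q0=[P1] Q1=[P2,P3,P4] Q2=[]
t=17-18: P1@Q0 runs 1, rem=3, I/O yield, promote→Q0. Q0=[P1] Q1=[P2,P3,P4] Q2=[]
t=18-19: P1@Q0 runs 1, rem=2, I/O yield, promote→Q0. Q0=[P1] Q1=[P2,P3,P4] Q2=[]
t=19-20: P1@Q0 runs 1, rem=1, I/O yield, promote→Q0. Q0=[P1] Q1=[P2,P3,P4] Q2=[]
t=20-21: P1@Q0 runs 1, rem=0, completes. Q0=[] Q1=[P2,P3,P4] Q2=[]
t=21-27: P2@Q1 runs 6, rem=6, quantum used, demote→Q2. Q0=[] Q1=[P3,P4] Q2=[P2]
t=27-33: P3@Q1 runs 6, rem=6, quantum used, demote→Q2. Q0=[] Q1=[P4] Q2=[P2,P3]
t=33-37: P4@Q1 runs 4, rem=0, completes. Q0=[] Q1=[] Q2=[P2,P3]
t=37-43: P2@Q2 runs 6, rem=0, completes. Q0=[] Q1=[] Q2=[P3]
t=43-49: P3@Q2 runs 6, rem=0, completes. Q0=[] Q1=[] Q2=[]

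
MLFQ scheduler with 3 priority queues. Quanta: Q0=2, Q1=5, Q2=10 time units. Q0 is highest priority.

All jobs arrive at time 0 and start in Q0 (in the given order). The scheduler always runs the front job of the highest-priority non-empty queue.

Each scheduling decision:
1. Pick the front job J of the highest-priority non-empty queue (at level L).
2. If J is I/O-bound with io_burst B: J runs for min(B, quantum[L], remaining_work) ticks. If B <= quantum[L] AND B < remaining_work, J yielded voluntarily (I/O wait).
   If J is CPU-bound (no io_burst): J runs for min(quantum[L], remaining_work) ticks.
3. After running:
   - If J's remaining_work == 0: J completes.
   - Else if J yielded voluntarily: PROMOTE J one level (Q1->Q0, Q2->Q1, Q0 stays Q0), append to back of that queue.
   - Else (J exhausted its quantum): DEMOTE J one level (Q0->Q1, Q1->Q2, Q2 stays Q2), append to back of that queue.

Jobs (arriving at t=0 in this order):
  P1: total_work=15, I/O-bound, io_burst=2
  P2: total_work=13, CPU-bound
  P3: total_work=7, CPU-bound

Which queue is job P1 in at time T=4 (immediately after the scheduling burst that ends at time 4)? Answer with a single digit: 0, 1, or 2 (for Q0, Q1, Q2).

Answer: 0

Derivation:
t=0-2: P1@Q0 runs 2, rem=13, I/O yield, promote→Q0. Q0=[P2,P3,P1] Q1=[] Q2=[]
t=2-4: P2@Q0 runs 2, rem=11, quantum used, demote→Q1. Q0=[P3,P1] Q1=[P2] Q2=[]
t=4-6: P3@Q0 runs 2, rem=5, quantum used, demote→Q1. Q0=[P1] Q1=[P2,P3] Q2=[]
t=6-8: P1@Q0 runs 2, rem=11, I/O yield, promote→Q0. Q0=[P1] Q1=[P2,P3] Q2=[]
t=8-10: P1@Q0 runs 2, rem=9, I/O yield, promote→Q0. Q0=[P1] Q1=[P2,P3] Q2=[]
t=10-12: P1@Q0 runs 2, rem=7, I/O yield, promote→Q0. Q0=[P1] Q1=[P2,P3] Q2=[]
t=12-14: P1@Q0 runs 2, rem=5, I/O yield, promote→Q0. Q0=[P1] Q1=[P2,P3] Q2=[]
t=14-16: P1@Q0 runs 2, rem=3, I/O yield, promote→Q0. Q0=[P1] Q1=[P2,P3] Q2=[]
t=16-18: P1@Q0 runs 2, rem=1, I/O yield, promote→Q0. Q0=[P1] Q1=[P2,P3] Q2=[]
t=18-19: P1@Q0 runs 1, rem=0, completes. Q0=[] Q1=[P2,P3] Q2=[]
t=19-24: P2@Q1 runs 5, rem=6, quantum used, demote→Q2. Q0=[] Q1=[P3] Q2=[P2]
t=24-29: P3@Q1 runs 5, rem=0, completes. Q0=[] Q1=[] Q2=[P2]
t=29-35: P2@Q2 runs 6, rem=0, completes. Q0=[] Q1=[] Q2=[]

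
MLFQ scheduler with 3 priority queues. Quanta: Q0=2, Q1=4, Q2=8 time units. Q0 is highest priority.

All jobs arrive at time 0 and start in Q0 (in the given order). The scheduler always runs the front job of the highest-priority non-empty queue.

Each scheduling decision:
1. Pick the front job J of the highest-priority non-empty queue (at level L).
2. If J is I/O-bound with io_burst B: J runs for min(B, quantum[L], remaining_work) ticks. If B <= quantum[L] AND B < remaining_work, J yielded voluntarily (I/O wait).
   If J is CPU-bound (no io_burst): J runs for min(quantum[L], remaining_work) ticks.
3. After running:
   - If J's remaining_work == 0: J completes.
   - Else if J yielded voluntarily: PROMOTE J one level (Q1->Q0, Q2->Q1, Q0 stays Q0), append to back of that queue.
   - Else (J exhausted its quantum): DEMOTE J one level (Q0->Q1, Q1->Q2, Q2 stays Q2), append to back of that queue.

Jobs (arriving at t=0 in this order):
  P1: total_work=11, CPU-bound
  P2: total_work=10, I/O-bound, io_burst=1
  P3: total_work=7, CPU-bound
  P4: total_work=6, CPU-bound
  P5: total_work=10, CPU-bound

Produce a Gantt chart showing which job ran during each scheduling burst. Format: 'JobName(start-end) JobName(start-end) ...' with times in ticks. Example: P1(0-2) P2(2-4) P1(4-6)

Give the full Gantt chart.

Answer: P1(0-2) P2(2-3) P3(3-5) P4(5-7) P5(7-9) P2(9-10) P2(10-11) P2(11-12) P2(12-13) P2(13-14) P2(14-15) P2(15-16) P2(16-17) P2(17-18) P1(18-22) P3(22-26) P4(26-30) P5(30-34) P1(34-39) P3(39-40) P5(40-44)

Derivation:
t=0-2: P1@Q0 runs 2, rem=9, quantum used, demote→Q1. Q0=[P2,P3,P4,P5] Q1=[P1] Q2=[]
t=2-3: P2@Q0 runs 1, rem=9, I/O yield, promote→Q0. Q0=[P3,P4,P5,P2] Q1=[P1] Q2=[]
t=3-5: P3@Q0 runs 2, rem=5, quantum used, demote→Q1. Q0=[P4,P5,P2] Q1=[P1,P3] Q2=[]
t=5-7: P4@Q0 runs 2, rem=4, quantum used, demote→Q1. Q0=[P5,P2] Q1=[P1,P3,P4] Q2=[]
t=7-9: P5@Q0 runs 2, rem=8, quantum used, demote→Q1. Q0=[P2] Q1=[P1,P3,P4,P5] Q2=[]
t=9-10: P2@Q0 runs 1, rem=8, I/O yield, promote→Q0. Q0=[P2] Q1=[P1,P3,P4,P5] Q2=[]
t=10-11: P2@Q0 runs 1, rem=7, I/O yield, promote→Q0. Q0=[P2] Q1=[P1,P3,P4,P5] Q2=[]
t=11-12: P2@Q0 runs 1, rem=6, I/O yield, promote→Q0. Q0=[P2] Q1=[P1,P3,P4,P5] Q2=[]
t=12-13: P2@Q0 runs 1, rem=5, I/O yield, promote→Q0. Q0=[P2] Q1=[P1,P3,P4,P5] Q2=[]
t=13-14: P2@Q0 runs 1, rem=4, I/O yield, promote→Q0. Q0=[P2] Q1=[P1,P3,P4,P5] Q2=[]
t=14-15: P2@Q0 runs 1, rem=3, I/O yield, promote→Q0. Q0=[P2] Q1=[P1,P3,P4,P5] Q2=[]
t=15-16: P2@Q0 runs 1, rem=2, I/O yield, promote→Q0. Q0=[P2] Q1=[P1,P3,P4,P5] Q2=[]
t=16-17: P2@Q0 runs 1, rem=1, I/O yield, promote→Q0. Q0=[P2] Q1=[P1,P3,P4,P5] Q2=[]
t=17-18: P2@Q0 runs 1, rem=0, completes. Q0=[] Q1=[P1,P3,P4,P5] Q2=[]
t=18-22: P1@Q1 runs 4, rem=5, quantum used, demote→Q2. Q0=[] Q1=[P3,P4,P5] Q2=[P1]
t=22-26: P3@Q1 runs 4, rem=1, quantum used, demote→Q2. Q0=[] Q1=[P4,P5] Q2=[P1,P3]
t=26-30: P4@Q1 runs 4, rem=0, completes. Q0=[] Q1=[P5] Q2=[P1,P3]
t=30-34: P5@Q1 runs 4, rem=4, quantum used, demote→Q2. Q0=[] Q1=[] Q2=[P1,P3,P5]
t=34-39: P1@Q2 runs 5, rem=0, completes. Q0=[] Q1=[] Q2=[P3,P5]
t=39-40: P3@Q2 runs 1, rem=0, completes. Q0=[] Q1=[] Q2=[P5]
t=40-44: P5@Q2 runs 4, rem=0, completes. Q0=[] Q1=[] Q2=[]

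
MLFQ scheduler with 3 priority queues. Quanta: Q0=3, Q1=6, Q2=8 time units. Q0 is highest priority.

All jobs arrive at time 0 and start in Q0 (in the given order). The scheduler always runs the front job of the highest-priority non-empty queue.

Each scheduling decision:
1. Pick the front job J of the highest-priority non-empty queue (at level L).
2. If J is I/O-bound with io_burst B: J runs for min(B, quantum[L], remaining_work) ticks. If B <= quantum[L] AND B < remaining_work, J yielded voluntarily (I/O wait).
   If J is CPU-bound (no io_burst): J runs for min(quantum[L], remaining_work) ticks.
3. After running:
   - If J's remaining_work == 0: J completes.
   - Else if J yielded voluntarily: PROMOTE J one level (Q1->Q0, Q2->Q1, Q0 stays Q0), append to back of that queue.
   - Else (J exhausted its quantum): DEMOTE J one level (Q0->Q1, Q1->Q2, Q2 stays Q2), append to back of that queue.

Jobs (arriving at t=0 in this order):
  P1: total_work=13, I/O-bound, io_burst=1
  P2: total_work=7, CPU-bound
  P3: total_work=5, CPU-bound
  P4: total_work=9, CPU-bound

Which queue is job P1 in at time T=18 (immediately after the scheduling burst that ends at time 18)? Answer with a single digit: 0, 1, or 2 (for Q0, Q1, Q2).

Answer: 0

Derivation:
t=0-1: P1@Q0 runs 1, rem=12, I/O yield, promote→Q0. Q0=[P2,P3,P4,P1] Q1=[] Q2=[]
t=1-4: P2@Q0 runs 3, rem=4, quantum used, demote→Q1. Q0=[P3,P4,P1] Q1=[P2] Q2=[]
t=4-7: P3@Q0 runs 3, rem=2, quantum used, demote→Q1. Q0=[P4,P1] Q1=[P2,P3] Q2=[]
t=7-10: P4@Q0 runs 3, rem=6, quantum used, demote→Q1. Q0=[P1] Q1=[P2,P3,P4] Q2=[]
t=10-11: P1@Q0 runs 1, rem=11, I/O yield, promote→Q0. Q0=[P1] Q1=[P2,P3,P4] Q2=[]
t=11-12: P1@Q0 runs 1, rem=10, I/O yield, promote→Q0. Q0=[P1] Q1=[P2,P3,P4] Q2=[]
t=12-13: P1@Q0 runs 1, rem=9, I/O yield, promote→Q0. Q0=[P1] Q1=[P2,P3,P4] Q2=[]
t=13-14: P1@Q0 runs 1, rem=8, I/O yield, promote→Q0. Q0=[P1] Q1=[P2,P3,P4] Q2=[]
t=14-15: P1@Q0 runs 1, rem=7, I/O yield, promote→Q0. Q0=[P1] Q1=[P2,P3,P4] Q2=[]
t=15-16: P1@Q0 runs 1, rem=6, I/O yield, promote→Q0. Q0=[P1] Q1=[P2,P3,P4] Q2=[]
t=16-17: P1@Q0 runs 1, rem=5, I/O yield, promote→Q0. Q0=[P1] Q1=[P2,P3,P4] Q2=[]
t=17-18: P1@Q0 runs 1, rem=4, I/O yield, promote→Q0. Q0=[P1] Q1=[P2,P3,P4] Q2=[]
t=18-19: P1@Q0 runs 1, rem=3, I/O yield, promote→Q0. Q0=[P1] Q1=[P2,P3,P4] Q2=[]
t=19-20: P1@Q0 runs 1, rem=2, I/O yield, promote→Q0. Q0=[P1] Q1=[P2,P3,P4] Q2=[]
t=20-21: P1@Q0 runs 1, rem=1, I/O yield, promote→Q0. Q0=[P1] Q1=[P2,P3,P4] Q2=[]
t=21-22: P1@Q0 runs 1, rem=0, completes. Q0=[] Q1=[P2,P3,P4] Q2=[]
t=22-26: P2@Q1 runs 4, rem=0, completes. Q0=[] Q1=[P3,P4] Q2=[]
t=26-28: P3@Q1 runs 2, rem=0, completes. Q0=[] Q1=[P4] Q2=[]
t=28-34: P4@Q1 runs 6, rem=0, completes. Q0=[] Q1=[] Q2=[]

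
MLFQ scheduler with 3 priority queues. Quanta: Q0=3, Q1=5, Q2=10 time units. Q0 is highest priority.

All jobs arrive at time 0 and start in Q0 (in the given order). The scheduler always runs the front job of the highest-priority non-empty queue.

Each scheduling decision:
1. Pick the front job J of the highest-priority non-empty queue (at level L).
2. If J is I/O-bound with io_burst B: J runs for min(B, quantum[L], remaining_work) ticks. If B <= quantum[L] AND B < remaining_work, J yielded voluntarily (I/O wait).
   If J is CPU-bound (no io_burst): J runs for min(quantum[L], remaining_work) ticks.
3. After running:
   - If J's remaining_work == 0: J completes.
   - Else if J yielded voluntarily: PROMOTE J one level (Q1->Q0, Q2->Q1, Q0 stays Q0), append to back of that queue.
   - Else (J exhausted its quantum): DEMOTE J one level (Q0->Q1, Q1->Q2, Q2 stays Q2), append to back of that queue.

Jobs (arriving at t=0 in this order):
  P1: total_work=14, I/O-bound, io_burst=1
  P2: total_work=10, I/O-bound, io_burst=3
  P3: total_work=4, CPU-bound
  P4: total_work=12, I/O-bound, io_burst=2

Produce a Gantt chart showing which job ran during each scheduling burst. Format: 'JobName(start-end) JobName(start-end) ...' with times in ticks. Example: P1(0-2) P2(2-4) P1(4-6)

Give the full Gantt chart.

Answer: P1(0-1) P2(1-4) P3(4-7) P4(7-9) P1(9-10) P2(10-13) P4(13-15) P1(15-16) P2(16-19) P4(19-21) P1(21-22) P2(22-23) P4(23-25) P1(25-26) P4(26-28) P1(28-29) P4(29-31) P1(31-32) P1(32-33) P1(33-34) P1(34-35) P1(35-36) P1(36-37) P1(37-38) P1(38-39) P3(39-40)

Derivation:
t=0-1: P1@Q0 runs 1, rem=13, I/O yield, promote→Q0. Q0=[P2,P3,P4,P1] Q1=[] Q2=[]
t=1-4: P2@Q0 runs 3, rem=7, I/O yield, promote→Q0. Q0=[P3,P4,P1,P2] Q1=[] Q2=[]
t=4-7: P3@Q0 runs 3, rem=1, quantum used, demote→Q1. Q0=[P4,P1,P2] Q1=[P3] Q2=[]
t=7-9: P4@Q0 runs 2, rem=10, I/O yield, promote→Q0. Q0=[P1,P2,P4] Q1=[P3] Q2=[]
t=9-10: P1@Q0 runs 1, rem=12, I/O yield, promote→Q0. Q0=[P2,P4,P1] Q1=[P3] Q2=[]
t=10-13: P2@Q0 runs 3, rem=4, I/O yield, promote→Q0. Q0=[P4,P1,P2] Q1=[P3] Q2=[]
t=13-15: P4@Q0 runs 2, rem=8, I/O yield, promote→Q0. Q0=[P1,P2,P4] Q1=[P3] Q2=[]
t=15-16: P1@Q0 runs 1, rem=11, I/O yield, promote→Q0. Q0=[P2,P4,P1] Q1=[P3] Q2=[]
t=16-19: P2@Q0 runs 3, rem=1, I/O yield, promote→Q0. Q0=[P4,P1,P2] Q1=[P3] Q2=[]
t=19-21: P4@Q0 runs 2, rem=6, I/O yield, promote→Q0. Q0=[P1,P2,P4] Q1=[P3] Q2=[]
t=21-22: P1@Q0 runs 1, rem=10, I/O yield, promote→Q0. Q0=[P2,P4,P1] Q1=[P3] Q2=[]
t=22-23: P2@Q0 runs 1, rem=0, completes. Q0=[P4,P1] Q1=[P3] Q2=[]
t=23-25: P4@Q0 runs 2, rem=4, I/O yield, promote→Q0. Q0=[P1,P4] Q1=[P3] Q2=[]
t=25-26: P1@Q0 runs 1, rem=9, I/O yield, promote→Q0. Q0=[P4,P1] Q1=[P3] Q2=[]
t=26-28: P4@Q0 runs 2, rem=2, I/O yield, promote→Q0. Q0=[P1,P4] Q1=[P3] Q2=[]
t=28-29: P1@Q0 runs 1, rem=8, I/O yield, promote→Q0. Q0=[P4,P1] Q1=[P3] Q2=[]
t=29-31: P4@Q0 runs 2, rem=0, completes. Q0=[P1] Q1=[P3] Q2=[]
t=31-32: P1@Q0 runs 1, rem=7, I/O yield, promote→Q0. Q0=[P1] Q1=[P3] Q2=[]
t=32-33: P1@Q0 runs 1, rem=6, I/O yield, promote→Q0. Q0=[P1] Q1=[P3] Q2=[]
t=33-34: P1@Q0 runs 1, rem=5, I/O yield, promote→Q0. Q0=[P1] Q1=[P3] Q2=[]
t=34-35: P1@Q0 runs 1, rem=4, I/O yield, promote→Q0. Q0=[P1] Q1=[P3] Q2=[]
t=35-36: P1@Q0 runs 1, rem=3, I/O yield, promote→Q0. Q0=[P1] Q1=[P3] Q2=[]
t=36-37: P1@Q0 runs 1, rem=2, I/O yield, promote→Q0. Q0=[P1] Q1=[P3] Q2=[]
t=37-38: P1@Q0 runs 1, rem=1, I/O yield, promote→Q0. Q0=[P1] Q1=[P3] Q2=[]
t=38-39: P1@Q0 runs 1, rem=0, completes. Q0=[] Q1=[P3] Q2=[]
t=39-40: P3@Q1 runs 1, rem=0, completes. Q0=[] Q1=[] Q2=[]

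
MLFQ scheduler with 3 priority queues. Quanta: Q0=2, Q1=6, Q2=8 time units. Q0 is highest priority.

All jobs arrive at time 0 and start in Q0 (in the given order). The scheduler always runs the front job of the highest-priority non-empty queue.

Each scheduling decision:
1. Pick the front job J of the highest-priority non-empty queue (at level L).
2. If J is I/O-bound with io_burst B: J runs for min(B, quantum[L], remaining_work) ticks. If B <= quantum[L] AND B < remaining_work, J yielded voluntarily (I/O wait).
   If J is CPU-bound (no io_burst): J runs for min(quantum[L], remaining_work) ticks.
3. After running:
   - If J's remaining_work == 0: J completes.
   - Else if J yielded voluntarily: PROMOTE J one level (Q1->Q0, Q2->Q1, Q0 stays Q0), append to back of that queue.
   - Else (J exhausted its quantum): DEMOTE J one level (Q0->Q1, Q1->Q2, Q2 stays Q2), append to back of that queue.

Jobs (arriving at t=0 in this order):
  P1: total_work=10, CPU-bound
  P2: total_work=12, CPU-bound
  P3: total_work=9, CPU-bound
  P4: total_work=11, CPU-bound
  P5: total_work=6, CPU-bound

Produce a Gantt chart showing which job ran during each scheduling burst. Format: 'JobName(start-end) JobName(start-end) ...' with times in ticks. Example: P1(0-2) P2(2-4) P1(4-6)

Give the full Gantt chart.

t=0-2: P1@Q0 runs 2, rem=8, quantum used, demote→Q1. Q0=[P2,P3,P4,P5] Q1=[P1] Q2=[]
t=2-4: P2@Q0 runs 2, rem=10, quantum used, demote→Q1. Q0=[P3,P4,P5] Q1=[P1,P2] Q2=[]
t=4-6: P3@Q0 runs 2, rem=7, quantum used, demote→Q1. Q0=[P4,P5] Q1=[P1,P2,P3] Q2=[]
t=6-8: P4@Q0 runs 2, rem=9, quantum used, demote→Q1. Q0=[P5] Q1=[P1,P2,P3,P4] Q2=[]
t=8-10: P5@Q0 runs 2, rem=4, quantum used, demote→Q1. Q0=[] Q1=[P1,P2,P3,P4,P5] Q2=[]
t=10-16: P1@Q1 runs 6, rem=2, quantum used, demote→Q2. Q0=[] Q1=[P2,P3,P4,P5] Q2=[P1]
t=16-22: P2@Q1 runs 6, rem=4, quantum used, demote→Q2. Q0=[] Q1=[P3,P4,P5] Q2=[P1,P2]
t=22-28: P3@Q1 runs 6, rem=1, quantum used, demote→Q2. Q0=[] Q1=[P4,P5] Q2=[P1,P2,P3]
t=28-34: P4@Q1 runs 6, rem=3, quantum used, demote→Q2. Q0=[] Q1=[P5] Q2=[P1,P2,P3,P4]
t=34-38: P5@Q1 runs 4, rem=0, completes. Q0=[] Q1=[] Q2=[P1,P2,P3,P4]
t=38-40: P1@Q2 runs 2, rem=0, completes. Q0=[] Q1=[] Q2=[P2,P3,P4]
t=40-44: P2@Q2 runs 4, rem=0, completes. Q0=[] Q1=[] Q2=[P3,P4]
t=44-45: P3@Q2 runs 1, rem=0, completes. Q0=[] Q1=[] Q2=[P4]
t=45-48: P4@Q2 runs 3, rem=0, completes. Q0=[] Q1=[] Q2=[]

Answer: P1(0-2) P2(2-4) P3(4-6) P4(6-8) P5(8-10) P1(10-16) P2(16-22) P3(22-28) P4(28-34) P5(34-38) P1(38-40) P2(40-44) P3(44-45) P4(45-48)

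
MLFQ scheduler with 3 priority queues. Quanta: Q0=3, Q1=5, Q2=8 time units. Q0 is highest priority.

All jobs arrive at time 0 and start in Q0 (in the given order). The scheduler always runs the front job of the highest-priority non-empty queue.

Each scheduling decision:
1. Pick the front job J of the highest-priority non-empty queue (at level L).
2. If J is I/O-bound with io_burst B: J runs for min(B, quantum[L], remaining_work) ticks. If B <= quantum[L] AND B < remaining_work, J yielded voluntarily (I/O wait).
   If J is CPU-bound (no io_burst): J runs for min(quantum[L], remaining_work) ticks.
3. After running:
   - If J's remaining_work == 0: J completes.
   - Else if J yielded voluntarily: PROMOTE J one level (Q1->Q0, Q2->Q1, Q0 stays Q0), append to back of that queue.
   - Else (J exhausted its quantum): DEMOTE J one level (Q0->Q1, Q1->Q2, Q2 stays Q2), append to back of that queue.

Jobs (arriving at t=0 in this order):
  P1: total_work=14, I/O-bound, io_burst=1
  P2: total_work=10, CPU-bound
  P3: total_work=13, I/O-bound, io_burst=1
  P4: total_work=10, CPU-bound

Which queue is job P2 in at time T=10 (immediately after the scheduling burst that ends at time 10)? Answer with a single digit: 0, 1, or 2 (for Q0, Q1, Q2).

Answer: 1

Derivation:
t=0-1: P1@Q0 runs 1, rem=13, I/O yield, promote→Q0. Q0=[P2,P3,P4,P1] Q1=[] Q2=[]
t=1-4: P2@Q0 runs 3, rem=7, quantum used, demote→Q1. Q0=[P3,P4,P1] Q1=[P2] Q2=[]
t=4-5: P3@Q0 runs 1, rem=12, I/O yield, promote→Q0. Q0=[P4,P1,P3] Q1=[P2] Q2=[]
t=5-8: P4@Q0 runs 3, rem=7, quantum used, demote→Q1. Q0=[P1,P3] Q1=[P2,P4] Q2=[]
t=8-9: P1@Q0 runs 1, rem=12, I/O yield, promote→Q0. Q0=[P3,P1] Q1=[P2,P4] Q2=[]
t=9-10: P3@Q0 runs 1, rem=11, I/O yield, promote→Q0. Q0=[P1,P3] Q1=[P2,P4] Q2=[]
t=10-11: P1@Q0 runs 1, rem=11, I/O yield, promote→Q0. Q0=[P3,P1] Q1=[P2,P4] Q2=[]
t=11-12: P3@Q0 runs 1, rem=10, I/O yield, promote→Q0. Q0=[P1,P3] Q1=[P2,P4] Q2=[]
t=12-13: P1@Q0 runs 1, rem=10, I/O yield, promote→Q0. Q0=[P3,P1] Q1=[P2,P4] Q2=[]
t=13-14: P3@Q0 runs 1, rem=9, I/O yield, promote→Q0. Q0=[P1,P3] Q1=[P2,P4] Q2=[]
t=14-15: P1@Q0 runs 1, rem=9, I/O yield, promote→Q0. Q0=[P3,P1] Q1=[P2,P4] Q2=[]
t=15-16: P3@Q0 runs 1, rem=8, I/O yield, promote→Q0. Q0=[P1,P3] Q1=[P2,P4] Q2=[]
t=16-17: P1@Q0 runs 1, rem=8, I/O yield, promote→Q0. Q0=[P3,P1] Q1=[P2,P4] Q2=[]
t=17-18: P3@Q0 runs 1, rem=7, I/O yield, promote→Q0. Q0=[P1,P3] Q1=[P2,P4] Q2=[]
t=18-19: P1@Q0 runs 1, rem=7, I/O yield, promote→Q0. Q0=[P3,P1] Q1=[P2,P4] Q2=[]
t=19-20: P3@Q0 runs 1, rem=6, I/O yield, promote→Q0. Q0=[P1,P3] Q1=[P2,P4] Q2=[]
t=20-21: P1@Q0 runs 1, rem=6, I/O yield, promote→Q0. Q0=[P3,P1] Q1=[P2,P4] Q2=[]
t=21-22: P3@Q0 runs 1, rem=5, I/O yield, promote→Q0. Q0=[P1,P3] Q1=[P2,P4] Q2=[]
t=22-23: P1@Q0 runs 1, rem=5, I/O yield, promote→Q0. Q0=[P3,P1] Q1=[P2,P4] Q2=[]
t=23-24: P3@Q0 runs 1, rem=4, I/O yield, promote→Q0. Q0=[P1,P3] Q1=[P2,P4] Q2=[]
t=24-25: P1@Q0 runs 1, rem=4, I/O yield, promote→Q0. Q0=[P3,P1] Q1=[P2,P4] Q2=[]
t=25-26: P3@Q0 runs 1, rem=3, I/O yield, promote→Q0. Q0=[P1,P3] Q1=[P2,P4] Q2=[]
t=26-27: P1@Q0 runs 1, rem=3, I/O yield, promote→Q0. Q0=[P3,P1] Q1=[P2,P4] Q2=[]
t=27-28: P3@Q0 runs 1, rem=2, I/O yield, promote→Q0. Q0=[P1,P3] Q1=[P2,P4] Q2=[]
t=28-29: P1@Q0 runs 1, rem=2, I/O yield, promote→Q0. Q0=[P3,P1] Q1=[P2,P4] Q2=[]
t=29-30: P3@Q0 runs 1, rem=1, I/O yield, promote→Q0. Q0=[P1,P3] Q1=[P2,P4] Q2=[]
t=30-31: P1@Q0 runs 1, rem=1, I/O yield, promote→Q0. Q0=[P3,P1] Q1=[P2,P4] Q2=[]
t=31-32: P3@Q0 runs 1, rem=0, completes. Q0=[P1] Q1=[P2,P4] Q2=[]
t=32-33: P1@Q0 runs 1, rem=0, completes. Q0=[] Q1=[P2,P4] Q2=[]
t=33-38: P2@Q1 runs 5, rem=2, quantum used, demote→Q2. Q0=[] Q1=[P4] Q2=[P2]
t=38-43: P4@Q1 runs 5, rem=2, quantum used, demote→Q2. Q0=[] Q1=[] Q2=[P2,P4]
t=43-45: P2@Q2 runs 2, rem=0, completes. Q0=[] Q1=[] Q2=[P4]
t=45-47: P4@Q2 runs 2, rem=0, completes. Q0=[] Q1=[] Q2=[]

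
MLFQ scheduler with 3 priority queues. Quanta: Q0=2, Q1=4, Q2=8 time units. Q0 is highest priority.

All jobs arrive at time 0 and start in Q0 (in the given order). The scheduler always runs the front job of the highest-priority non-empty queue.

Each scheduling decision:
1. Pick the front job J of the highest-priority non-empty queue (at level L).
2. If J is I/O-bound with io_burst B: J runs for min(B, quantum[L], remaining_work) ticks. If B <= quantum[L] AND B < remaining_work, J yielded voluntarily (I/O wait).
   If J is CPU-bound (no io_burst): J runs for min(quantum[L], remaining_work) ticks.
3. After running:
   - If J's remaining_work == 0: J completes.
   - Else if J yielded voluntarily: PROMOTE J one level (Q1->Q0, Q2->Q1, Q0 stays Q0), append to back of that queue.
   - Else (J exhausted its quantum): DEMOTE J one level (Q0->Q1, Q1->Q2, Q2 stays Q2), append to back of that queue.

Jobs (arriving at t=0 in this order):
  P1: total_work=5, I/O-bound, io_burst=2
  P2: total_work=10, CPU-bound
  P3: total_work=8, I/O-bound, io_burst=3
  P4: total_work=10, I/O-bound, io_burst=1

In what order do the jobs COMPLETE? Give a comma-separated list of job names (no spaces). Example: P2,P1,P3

t=0-2: P1@Q0 runs 2, rem=3, I/O yield, promote→Q0. Q0=[P2,P3,P4,P1] Q1=[] Q2=[]
t=2-4: P2@Q0 runs 2, rem=8, quantum used, demote→Q1. Q0=[P3,P4,P1] Q1=[P2] Q2=[]
t=4-6: P3@Q0 runs 2, rem=6, quantum used, demote→Q1. Q0=[P4,P1] Q1=[P2,P3] Q2=[]
t=6-7: P4@Q0 runs 1, rem=9, I/O yield, promote→Q0. Q0=[P1,P4] Q1=[P2,P3] Q2=[]
t=7-9: P1@Q0 runs 2, rem=1, I/O yield, promote→Q0. Q0=[P4,P1] Q1=[P2,P3] Q2=[]
t=9-10: P4@Q0 runs 1, rem=8, I/O yield, promote→Q0. Q0=[P1,P4] Q1=[P2,P3] Q2=[]
t=10-11: P1@Q0 runs 1, rem=0, completes. Q0=[P4] Q1=[P2,P3] Q2=[]
t=11-12: P4@Q0 runs 1, rem=7, I/O yield, promote→Q0. Q0=[P4] Q1=[P2,P3] Q2=[]
t=12-13: P4@Q0 runs 1, rem=6, I/O yield, promote→Q0. Q0=[P4] Q1=[P2,P3] Q2=[]
t=13-14: P4@Q0 runs 1, rem=5, I/O yield, promote→Q0. Q0=[P4] Q1=[P2,P3] Q2=[]
t=14-15: P4@Q0 runs 1, rem=4, I/O yield, promote→Q0. Q0=[P4] Q1=[P2,P3] Q2=[]
t=15-16: P4@Q0 runs 1, rem=3, I/O yield, promote→Q0. Q0=[P4] Q1=[P2,P3] Q2=[]
t=16-17: P4@Q0 runs 1, rem=2, I/O yield, promote→Q0. Q0=[P4] Q1=[P2,P3] Q2=[]
t=17-18: P4@Q0 runs 1, rem=1, I/O yield, promote→Q0. Q0=[P4] Q1=[P2,P3] Q2=[]
t=18-19: P4@Q0 runs 1, rem=0, completes. Q0=[] Q1=[P2,P3] Q2=[]
t=19-23: P2@Q1 runs 4, rem=4, quantum used, demote→Q2. Q0=[] Q1=[P3] Q2=[P2]
t=23-26: P3@Q1 runs 3, rem=3, I/O yield, promote→Q0. Q0=[P3] Q1=[] Q2=[P2]
t=26-28: P3@Q0 runs 2, rem=1, quantum used, demote→Q1. Q0=[] Q1=[P3] Q2=[P2]
t=28-29: P3@Q1 runs 1, rem=0, completes. Q0=[] Q1=[] Q2=[P2]
t=29-33: P2@Q2 runs 4, rem=0, completes. Q0=[] Q1=[] Q2=[]

Answer: P1,P4,P3,P2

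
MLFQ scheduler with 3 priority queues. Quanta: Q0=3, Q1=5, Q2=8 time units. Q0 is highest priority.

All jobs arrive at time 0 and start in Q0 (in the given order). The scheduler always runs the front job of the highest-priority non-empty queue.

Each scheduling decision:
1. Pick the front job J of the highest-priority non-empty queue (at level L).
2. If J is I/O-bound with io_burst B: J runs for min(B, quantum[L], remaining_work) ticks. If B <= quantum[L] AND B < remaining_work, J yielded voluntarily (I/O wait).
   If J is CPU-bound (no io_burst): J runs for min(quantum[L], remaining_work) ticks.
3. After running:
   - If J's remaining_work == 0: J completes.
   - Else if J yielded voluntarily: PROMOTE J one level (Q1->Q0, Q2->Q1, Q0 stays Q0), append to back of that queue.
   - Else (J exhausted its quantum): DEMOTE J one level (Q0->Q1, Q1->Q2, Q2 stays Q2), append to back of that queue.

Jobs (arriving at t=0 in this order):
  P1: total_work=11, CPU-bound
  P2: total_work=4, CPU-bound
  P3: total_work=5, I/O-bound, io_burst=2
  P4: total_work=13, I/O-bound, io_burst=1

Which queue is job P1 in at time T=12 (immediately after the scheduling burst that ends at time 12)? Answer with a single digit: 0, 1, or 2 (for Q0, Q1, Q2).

t=0-3: P1@Q0 runs 3, rem=8, quantum used, demote→Q1. Q0=[P2,P3,P4] Q1=[P1] Q2=[]
t=3-6: P2@Q0 runs 3, rem=1, quantum used, demote→Q1. Q0=[P3,P4] Q1=[P1,P2] Q2=[]
t=6-8: P3@Q0 runs 2, rem=3, I/O yield, promote→Q0. Q0=[P4,P3] Q1=[P1,P2] Q2=[]
t=8-9: P4@Q0 runs 1, rem=12, I/O yield, promote→Q0. Q0=[P3,P4] Q1=[P1,P2] Q2=[]
t=9-11: P3@Q0 runs 2, rem=1, I/O yield, promote→Q0. Q0=[P4,P3] Q1=[P1,P2] Q2=[]
t=11-12: P4@Q0 runs 1, rem=11, I/O yield, promote→Q0. Q0=[P3,P4] Q1=[P1,P2] Q2=[]
t=12-13: P3@Q0 runs 1, rem=0, completes. Q0=[P4] Q1=[P1,P2] Q2=[]
t=13-14: P4@Q0 runs 1, rem=10, I/O yield, promote→Q0. Q0=[P4] Q1=[P1,P2] Q2=[]
t=14-15: P4@Q0 runs 1, rem=9, I/O yield, promote→Q0. Q0=[P4] Q1=[P1,P2] Q2=[]
t=15-16: P4@Q0 runs 1, rem=8, I/O yield, promote→Q0. Q0=[P4] Q1=[P1,P2] Q2=[]
t=16-17: P4@Q0 runs 1, rem=7, I/O yield, promote→Q0. Q0=[P4] Q1=[P1,P2] Q2=[]
t=17-18: P4@Q0 runs 1, rem=6, I/O yield, promote→Q0. Q0=[P4] Q1=[P1,P2] Q2=[]
t=18-19: P4@Q0 runs 1, rem=5, I/O yield, promote→Q0. Q0=[P4] Q1=[P1,P2] Q2=[]
t=19-20: P4@Q0 runs 1, rem=4, I/O yield, promote→Q0. Q0=[P4] Q1=[P1,P2] Q2=[]
t=20-21: P4@Q0 runs 1, rem=3, I/O yield, promote→Q0. Q0=[P4] Q1=[P1,P2] Q2=[]
t=21-22: P4@Q0 runs 1, rem=2, I/O yield, promote→Q0. Q0=[P4] Q1=[P1,P2] Q2=[]
t=22-23: P4@Q0 runs 1, rem=1, I/O yield, promote→Q0. Q0=[P4] Q1=[P1,P2] Q2=[]
t=23-24: P4@Q0 runs 1, rem=0, completes. Q0=[] Q1=[P1,P2] Q2=[]
t=24-29: P1@Q1 runs 5, rem=3, quantum used, demote→Q2. Q0=[] Q1=[P2] Q2=[P1]
t=29-30: P2@Q1 runs 1, rem=0, completes. Q0=[] Q1=[] Q2=[P1]
t=30-33: P1@Q2 runs 3, rem=0, completes. Q0=[] Q1=[] Q2=[]

Answer: 1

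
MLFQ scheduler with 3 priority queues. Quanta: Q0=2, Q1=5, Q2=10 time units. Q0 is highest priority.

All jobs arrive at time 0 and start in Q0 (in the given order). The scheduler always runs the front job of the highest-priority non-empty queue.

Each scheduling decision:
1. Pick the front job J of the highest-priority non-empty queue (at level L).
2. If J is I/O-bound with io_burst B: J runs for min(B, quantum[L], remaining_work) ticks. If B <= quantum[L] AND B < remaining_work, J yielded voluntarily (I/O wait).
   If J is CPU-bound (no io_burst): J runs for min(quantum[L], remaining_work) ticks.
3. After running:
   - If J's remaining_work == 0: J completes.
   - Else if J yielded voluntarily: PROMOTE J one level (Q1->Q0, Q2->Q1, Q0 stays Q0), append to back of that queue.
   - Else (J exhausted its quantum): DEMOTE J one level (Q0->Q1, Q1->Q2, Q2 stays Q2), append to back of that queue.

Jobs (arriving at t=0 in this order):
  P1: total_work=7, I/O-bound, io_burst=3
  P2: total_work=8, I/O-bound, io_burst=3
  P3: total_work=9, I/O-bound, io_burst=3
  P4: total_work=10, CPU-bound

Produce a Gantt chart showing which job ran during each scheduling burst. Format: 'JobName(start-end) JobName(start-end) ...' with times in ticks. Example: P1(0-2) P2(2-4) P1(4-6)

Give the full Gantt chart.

Answer: P1(0-2) P2(2-4) P3(4-6) P4(6-8) P1(8-11) P1(11-13) P2(13-16) P2(16-18) P3(18-21) P3(21-23) P4(23-28) P2(28-29) P3(29-31) P4(31-34)

Derivation:
t=0-2: P1@Q0 runs 2, rem=5, quantum used, demote→Q1. Q0=[P2,P3,P4] Q1=[P1] Q2=[]
t=2-4: P2@Q0 runs 2, rem=6, quantum used, demote→Q1. Q0=[P3,P4] Q1=[P1,P2] Q2=[]
t=4-6: P3@Q0 runs 2, rem=7, quantum used, demote→Q1. Q0=[P4] Q1=[P1,P2,P3] Q2=[]
t=6-8: P4@Q0 runs 2, rem=8, quantum used, demote→Q1. Q0=[] Q1=[P1,P2,P3,P4] Q2=[]
t=8-11: P1@Q1 runs 3, rem=2, I/O yield, promote→Q0. Q0=[P1] Q1=[P2,P3,P4] Q2=[]
t=11-13: P1@Q0 runs 2, rem=0, completes. Q0=[] Q1=[P2,P3,P4] Q2=[]
t=13-16: P2@Q1 runs 3, rem=3, I/O yield, promote→Q0. Q0=[P2] Q1=[P3,P4] Q2=[]
t=16-18: P2@Q0 runs 2, rem=1, quantum used, demote→Q1. Q0=[] Q1=[P3,P4,P2] Q2=[]
t=18-21: P3@Q1 runs 3, rem=4, I/O yield, promote→Q0. Q0=[P3] Q1=[P4,P2] Q2=[]
t=21-23: P3@Q0 runs 2, rem=2, quantum used, demote→Q1. Q0=[] Q1=[P4,P2,P3] Q2=[]
t=23-28: P4@Q1 runs 5, rem=3, quantum used, demote→Q2. Q0=[] Q1=[P2,P3] Q2=[P4]
t=28-29: P2@Q1 runs 1, rem=0, completes. Q0=[] Q1=[P3] Q2=[P4]
t=29-31: P3@Q1 runs 2, rem=0, completes. Q0=[] Q1=[] Q2=[P4]
t=31-34: P4@Q2 runs 3, rem=0, completes. Q0=[] Q1=[] Q2=[]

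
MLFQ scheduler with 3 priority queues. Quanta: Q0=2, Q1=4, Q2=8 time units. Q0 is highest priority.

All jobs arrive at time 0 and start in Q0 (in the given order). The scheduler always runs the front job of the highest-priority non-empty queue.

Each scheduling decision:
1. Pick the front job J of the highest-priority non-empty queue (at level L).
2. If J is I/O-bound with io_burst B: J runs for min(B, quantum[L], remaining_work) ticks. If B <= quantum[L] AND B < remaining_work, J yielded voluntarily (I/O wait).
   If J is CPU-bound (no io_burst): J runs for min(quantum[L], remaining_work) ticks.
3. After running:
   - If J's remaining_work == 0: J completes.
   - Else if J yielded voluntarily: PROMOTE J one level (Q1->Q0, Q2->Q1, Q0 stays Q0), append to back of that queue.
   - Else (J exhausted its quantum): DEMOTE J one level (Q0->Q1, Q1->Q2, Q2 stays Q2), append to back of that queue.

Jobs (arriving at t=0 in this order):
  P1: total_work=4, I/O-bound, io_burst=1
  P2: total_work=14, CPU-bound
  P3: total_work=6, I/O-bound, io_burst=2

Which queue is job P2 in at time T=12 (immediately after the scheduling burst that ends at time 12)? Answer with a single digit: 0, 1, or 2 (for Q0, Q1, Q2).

Answer: 1

Derivation:
t=0-1: P1@Q0 runs 1, rem=3, I/O yield, promote→Q0. Q0=[P2,P3,P1] Q1=[] Q2=[]
t=1-3: P2@Q0 runs 2, rem=12, quantum used, demote→Q1. Q0=[P3,P1] Q1=[P2] Q2=[]
t=3-5: P3@Q0 runs 2, rem=4, I/O yield, promote→Q0. Q0=[P1,P3] Q1=[P2] Q2=[]
t=5-6: P1@Q0 runs 1, rem=2, I/O yield, promote→Q0. Q0=[P3,P1] Q1=[P2] Q2=[]
t=6-8: P3@Q0 runs 2, rem=2, I/O yield, promote→Q0. Q0=[P1,P3] Q1=[P2] Q2=[]
t=8-9: P1@Q0 runs 1, rem=1, I/O yield, promote→Q0. Q0=[P3,P1] Q1=[P2] Q2=[]
t=9-11: P3@Q0 runs 2, rem=0, completes. Q0=[P1] Q1=[P2] Q2=[]
t=11-12: P1@Q0 runs 1, rem=0, completes. Q0=[] Q1=[P2] Q2=[]
t=12-16: P2@Q1 runs 4, rem=8, quantum used, demote→Q2. Q0=[] Q1=[] Q2=[P2]
t=16-24: P2@Q2 runs 8, rem=0, completes. Q0=[] Q1=[] Q2=[]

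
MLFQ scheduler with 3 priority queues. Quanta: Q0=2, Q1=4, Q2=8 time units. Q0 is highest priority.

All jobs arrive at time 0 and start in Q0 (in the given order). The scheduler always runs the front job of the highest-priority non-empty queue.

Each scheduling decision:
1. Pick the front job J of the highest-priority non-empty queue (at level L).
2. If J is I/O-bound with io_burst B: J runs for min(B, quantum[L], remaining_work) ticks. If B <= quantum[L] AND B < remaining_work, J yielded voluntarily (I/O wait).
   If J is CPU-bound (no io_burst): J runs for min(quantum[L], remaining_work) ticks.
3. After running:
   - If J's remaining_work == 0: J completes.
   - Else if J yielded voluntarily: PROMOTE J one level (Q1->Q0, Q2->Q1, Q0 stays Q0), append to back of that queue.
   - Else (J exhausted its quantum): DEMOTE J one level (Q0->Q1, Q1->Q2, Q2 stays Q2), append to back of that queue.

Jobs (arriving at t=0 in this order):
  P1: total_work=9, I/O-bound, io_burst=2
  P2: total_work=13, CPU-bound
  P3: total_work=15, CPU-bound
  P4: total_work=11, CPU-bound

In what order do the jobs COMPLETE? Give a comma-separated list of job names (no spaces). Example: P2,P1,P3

Answer: P1,P2,P4,P3

Derivation:
t=0-2: P1@Q0 runs 2, rem=7, I/O yield, promote→Q0. Q0=[P2,P3,P4,P1] Q1=[] Q2=[]
t=2-4: P2@Q0 runs 2, rem=11, quantum used, demote→Q1. Q0=[P3,P4,P1] Q1=[P2] Q2=[]
t=4-6: P3@Q0 runs 2, rem=13, quantum used, demote→Q1. Q0=[P4,P1] Q1=[P2,P3] Q2=[]
t=6-8: P4@Q0 runs 2, rem=9, quantum used, demote→Q1. Q0=[P1] Q1=[P2,P3,P4] Q2=[]
t=8-10: P1@Q0 runs 2, rem=5, I/O yield, promote→Q0. Q0=[P1] Q1=[P2,P3,P4] Q2=[]
t=10-12: P1@Q0 runs 2, rem=3, I/O yield, promote→Q0. Q0=[P1] Q1=[P2,P3,P4] Q2=[]
t=12-14: P1@Q0 runs 2, rem=1, I/O yield, promote→Q0. Q0=[P1] Q1=[P2,P3,P4] Q2=[]
t=14-15: P1@Q0 runs 1, rem=0, completes. Q0=[] Q1=[P2,P3,P4] Q2=[]
t=15-19: P2@Q1 runs 4, rem=7, quantum used, demote→Q2. Q0=[] Q1=[P3,P4] Q2=[P2]
t=19-23: P3@Q1 runs 4, rem=9, quantum used, demote→Q2. Q0=[] Q1=[P4] Q2=[P2,P3]
t=23-27: P4@Q1 runs 4, rem=5, quantum used, demote→Q2. Q0=[] Q1=[] Q2=[P2,P3,P4]
t=27-34: P2@Q2 runs 7, rem=0, completes. Q0=[] Q1=[] Q2=[P3,P4]
t=34-42: P3@Q2 runs 8, rem=1, quantum used, demote→Q2. Q0=[] Q1=[] Q2=[P4,P3]
t=42-47: P4@Q2 runs 5, rem=0, completes. Q0=[] Q1=[] Q2=[P3]
t=47-48: P3@Q2 runs 1, rem=0, completes. Q0=[] Q1=[] Q2=[]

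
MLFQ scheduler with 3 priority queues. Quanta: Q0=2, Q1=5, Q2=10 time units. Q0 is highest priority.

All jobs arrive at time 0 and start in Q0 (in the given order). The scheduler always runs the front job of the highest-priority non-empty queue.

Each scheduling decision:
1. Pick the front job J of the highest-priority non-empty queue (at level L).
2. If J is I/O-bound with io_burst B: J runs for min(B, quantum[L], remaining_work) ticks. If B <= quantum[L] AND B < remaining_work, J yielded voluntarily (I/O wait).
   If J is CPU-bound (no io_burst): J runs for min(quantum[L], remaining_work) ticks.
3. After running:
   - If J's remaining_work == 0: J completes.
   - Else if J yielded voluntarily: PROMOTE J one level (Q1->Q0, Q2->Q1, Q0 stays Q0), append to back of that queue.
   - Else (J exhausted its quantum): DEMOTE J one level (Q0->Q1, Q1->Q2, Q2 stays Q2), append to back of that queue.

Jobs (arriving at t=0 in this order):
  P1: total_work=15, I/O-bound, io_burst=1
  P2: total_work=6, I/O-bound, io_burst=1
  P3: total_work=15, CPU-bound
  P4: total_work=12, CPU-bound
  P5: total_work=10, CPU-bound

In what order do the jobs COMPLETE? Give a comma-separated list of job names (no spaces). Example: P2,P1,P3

Answer: P2,P1,P3,P4,P5

Derivation:
t=0-1: P1@Q0 runs 1, rem=14, I/O yield, promote→Q0. Q0=[P2,P3,P4,P5,P1] Q1=[] Q2=[]
t=1-2: P2@Q0 runs 1, rem=5, I/O yield, promote→Q0. Q0=[P3,P4,P5,P1,P2] Q1=[] Q2=[]
t=2-4: P3@Q0 runs 2, rem=13, quantum used, demote→Q1. Q0=[P4,P5,P1,P2] Q1=[P3] Q2=[]
t=4-6: P4@Q0 runs 2, rem=10, quantum used, demote→Q1. Q0=[P5,P1,P2] Q1=[P3,P4] Q2=[]
t=6-8: P5@Q0 runs 2, rem=8, quantum used, demote→Q1. Q0=[P1,P2] Q1=[P3,P4,P5] Q2=[]
t=8-9: P1@Q0 runs 1, rem=13, I/O yield, promote→Q0. Q0=[P2,P1] Q1=[P3,P4,P5] Q2=[]
t=9-10: P2@Q0 runs 1, rem=4, I/O yield, promote→Q0. Q0=[P1,P2] Q1=[P3,P4,P5] Q2=[]
t=10-11: P1@Q0 runs 1, rem=12, I/O yield, promote→Q0. Q0=[P2,P1] Q1=[P3,P4,P5] Q2=[]
t=11-12: P2@Q0 runs 1, rem=3, I/O yield, promote→Q0. Q0=[P1,P2] Q1=[P3,P4,P5] Q2=[]
t=12-13: P1@Q0 runs 1, rem=11, I/O yield, promote→Q0. Q0=[P2,P1] Q1=[P3,P4,P5] Q2=[]
t=13-14: P2@Q0 runs 1, rem=2, I/O yield, promote→Q0. Q0=[P1,P2] Q1=[P3,P4,P5] Q2=[]
t=14-15: P1@Q0 runs 1, rem=10, I/O yield, promote→Q0. Q0=[P2,P1] Q1=[P3,P4,P5] Q2=[]
t=15-16: P2@Q0 runs 1, rem=1, I/O yield, promote→Q0. Q0=[P1,P2] Q1=[P3,P4,P5] Q2=[]
t=16-17: P1@Q0 runs 1, rem=9, I/O yield, promote→Q0. Q0=[P2,P1] Q1=[P3,P4,P5] Q2=[]
t=17-18: P2@Q0 runs 1, rem=0, completes. Q0=[P1] Q1=[P3,P4,P5] Q2=[]
t=18-19: P1@Q0 runs 1, rem=8, I/O yield, promote→Q0. Q0=[P1] Q1=[P3,P4,P5] Q2=[]
t=19-20: P1@Q0 runs 1, rem=7, I/O yield, promote→Q0. Q0=[P1] Q1=[P3,P4,P5] Q2=[]
t=20-21: P1@Q0 runs 1, rem=6, I/O yield, promote→Q0. Q0=[P1] Q1=[P3,P4,P5] Q2=[]
t=21-22: P1@Q0 runs 1, rem=5, I/O yield, promote→Q0. Q0=[P1] Q1=[P3,P4,P5] Q2=[]
t=22-23: P1@Q0 runs 1, rem=4, I/O yield, promote→Q0. Q0=[P1] Q1=[P3,P4,P5] Q2=[]
t=23-24: P1@Q0 runs 1, rem=3, I/O yield, promote→Q0. Q0=[P1] Q1=[P3,P4,P5] Q2=[]
t=24-25: P1@Q0 runs 1, rem=2, I/O yield, promote→Q0. Q0=[P1] Q1=[P3,P4,P5] Q2=[]
t=25-26: P1@Q0 runs 1, rem=1, I/O yield, promote→Q0. Q0=[P1] Q1=[P3,P4,P5] Q2=[]
t=26-27: P1@Q0 runs 1, rem=0, completes. Q0=[] Q1=[P3,P4,P5] Q2=[]
t=27-32: P3@Q1 runs 5, rem=8, quantum used, demote→Q2. Q0=[] Q1=[P4,P5] Q2=[P3]
t=32-37: P4@Q1 runs 5, rem=5, quantum used, demote→Q2. Q0=[] Q1=[P5] Q2=[P3,P4]
t=37-42: P5@Q1 runs 5, rem=3, quantum used, demote→Q2. Q0=[] Q1=[] Q2=[P3,P4,P5]
t=42-50: P3@Q2 runs 8, rem=0, completes. Q0=[] Q1=[] Q2=[P4,P5]
t=50-55: P4@Q2 runs 5, rem=0, completes. Q0=[] Q1=[] Q2=[P5]
t=55-58: P5@Q2 runs 3, rem=0, completes. Q0=[] Q1=[] Q2=[]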